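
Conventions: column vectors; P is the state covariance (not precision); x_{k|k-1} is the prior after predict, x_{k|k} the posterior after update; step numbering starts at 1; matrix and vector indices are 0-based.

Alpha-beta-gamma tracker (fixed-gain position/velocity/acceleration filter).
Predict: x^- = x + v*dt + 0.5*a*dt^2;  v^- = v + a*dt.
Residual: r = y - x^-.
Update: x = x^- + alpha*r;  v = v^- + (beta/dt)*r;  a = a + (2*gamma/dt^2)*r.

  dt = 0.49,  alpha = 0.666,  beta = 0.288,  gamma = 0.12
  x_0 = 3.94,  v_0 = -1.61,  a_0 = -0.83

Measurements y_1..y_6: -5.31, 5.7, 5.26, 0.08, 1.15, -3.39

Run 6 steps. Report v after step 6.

step 1: x_pred=3.0515  r=-8.3615  x^+=-2.5173  v^+=-6.9312  a^+=-9.1880
step 2: x_pred=-7.0166  r=12.7166  x^+=1.4527  v^+=-3.9591  a^+=3.5233
step 3: x_pred=-0.0643  r=5.3243  x^+=3.4817  v^+=0.8967  a^+=8.8454
step 4: x_pred=4.9830  r=-4.9030  x^+=1.7176  v^+=2.3492  a^+=3.9445
step 5: x_pred=3.3422  r=-2.1922  x^+=1.8822  v^+=2.9935  a^+=1.7531
step 6: x_pred=3.5595  r=-6.9495  x^+=-1.0689  v^+=-0.2321  a^+=-5.1935

v_post = -0.2321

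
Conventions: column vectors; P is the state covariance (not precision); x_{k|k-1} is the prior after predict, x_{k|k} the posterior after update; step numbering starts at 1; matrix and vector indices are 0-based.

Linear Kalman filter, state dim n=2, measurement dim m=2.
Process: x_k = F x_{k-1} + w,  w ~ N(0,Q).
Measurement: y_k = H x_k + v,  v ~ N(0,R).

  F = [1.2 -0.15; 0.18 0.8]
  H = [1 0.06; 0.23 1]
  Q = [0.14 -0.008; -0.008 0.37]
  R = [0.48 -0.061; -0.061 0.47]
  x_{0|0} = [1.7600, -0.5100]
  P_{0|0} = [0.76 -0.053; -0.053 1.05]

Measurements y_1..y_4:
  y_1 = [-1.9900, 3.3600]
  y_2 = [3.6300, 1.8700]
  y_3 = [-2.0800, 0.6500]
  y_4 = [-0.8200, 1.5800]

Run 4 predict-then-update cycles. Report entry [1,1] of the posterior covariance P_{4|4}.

P_post[1,1] = 0.2599

step 1: x^-=[2.1885, -0.0912]  P^-=[1.2771 -0.0193; -0.0193 1.0514]  S=[1.7586 0.2763; 0.2763 1.5800]  K=[0.7180 0.0482; -0.0814 0.6768]  nu=[-4.1730, 2.9478]  x^+=[-0.6657, 2.2438]  P^+=[0.3478 -0.1011; -0.1011 0.3463]
step 2: x^-=[-1.1355, 1.6752]  P^-=[0.6850 -0.0688; -0.0688 0.5738]  S=[1.1588 0.0612; 0.0612 1.0484]  K=[0.5849 0.0505; -0.0580 0.5356]  nu=[4.6649, 0.4560]  x^+=[1.6161, 1.6490]  P^+=[0.2823 -0.0769; -0.0769 0.2730]
step 3: x^-=[1.6919, 1.6101]  P^-=[0.5803 -0.0515; -0.0515 0.5317]  S=[1.0560 0.0522; 0.0522 1.0087]  K=[0.5440 0.0531; -0.0441 0.5176]  nu=[-3.8685, -1.3492]  x^+=[-0.4841, 1.0824]  P^+=[0.2620 -0.0685; -0.0685 0.2617]
step 4: x^-=[-0.7433, 0.7788]  P^-=[0.5478 -0.0467; -0.0467 0.5263]  S=[1.0241 0.0492; 0.0492 1.0038]  K=[0.5296 0.0530; -0.0395 0.5155]  nu=[-0.1235, 0.9722]  x^+=[-0.7571, 1.2848]  P^+=[0.2549 -0.0660; -0.0660 0.2599]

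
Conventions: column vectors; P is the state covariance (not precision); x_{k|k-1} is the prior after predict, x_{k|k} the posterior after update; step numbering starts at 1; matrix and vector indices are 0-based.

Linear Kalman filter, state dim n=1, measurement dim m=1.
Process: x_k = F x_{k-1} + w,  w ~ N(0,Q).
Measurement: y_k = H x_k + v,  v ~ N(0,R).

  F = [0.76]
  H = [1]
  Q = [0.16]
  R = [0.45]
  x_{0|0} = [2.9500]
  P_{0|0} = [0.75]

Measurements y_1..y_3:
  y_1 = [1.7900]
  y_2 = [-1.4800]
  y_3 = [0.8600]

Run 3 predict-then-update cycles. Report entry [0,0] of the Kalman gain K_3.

step 1: x^-=[2.2420]  P^-=[0.5932]  S=[1.0432]  K=[0.5686]  nu=[-0.4520]  x^+=[1.9850]  P^+=[0.2559]
step 2: x^-=[1.5086]  P^-=[0.3078]  S=[0.7578]  K=[0.4062]  nu=[-2.9886]  x^+=[0.2947]  P^+=[0.1828]
step 3: x^-=[0.2240]  P^-=[0.2656]  S=[0.7156]  K=[0.3711]  nu=[0.6360]  x^+=[0.4600]  P^+=[0.1670]

K[0,0] = 0.3711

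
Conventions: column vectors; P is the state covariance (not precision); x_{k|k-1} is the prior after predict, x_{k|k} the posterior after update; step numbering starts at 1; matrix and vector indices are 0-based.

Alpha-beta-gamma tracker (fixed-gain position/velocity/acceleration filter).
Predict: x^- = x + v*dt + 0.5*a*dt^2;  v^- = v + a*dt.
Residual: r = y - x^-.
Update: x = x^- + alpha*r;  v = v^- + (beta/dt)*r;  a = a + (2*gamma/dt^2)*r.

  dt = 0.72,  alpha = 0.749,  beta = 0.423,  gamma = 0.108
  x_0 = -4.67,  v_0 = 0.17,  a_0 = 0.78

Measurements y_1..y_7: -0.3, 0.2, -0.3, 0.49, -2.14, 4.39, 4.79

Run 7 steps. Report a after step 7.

step 1: x_pred=-4.3454  r=4.0454  x^+=-1.3154  v^+=3.1083  a^+=2.4656
step 2: x_pred=1.5616  r=-1.3616  x^+=0.5418  v^+=4.0835  a^+=1.8982
step 3: x_pred=3.9740  r=-4.2740  x^+=0.7728  v^+=2.9393  a^+=0.1174
step 4: x_pred=2.9195  r=-2.4295  x^+=1.0998  v^+=1.5965  a^+=-0.8949
step 5: x_pred=2.0174  r=-4.1574  x^+=-1.0965  v^+=-1.4902  a^+=-2.6271
step 6: x_pred=-2.8504  r=7.2404  x^+=2.5727  v^+=0.8720  a^+=0.3897
step 7: x_pred=3.3015  r=1.4885  x^+=4.4164  v^+=2.0271  a^+=1.0099

a_post = 1.0099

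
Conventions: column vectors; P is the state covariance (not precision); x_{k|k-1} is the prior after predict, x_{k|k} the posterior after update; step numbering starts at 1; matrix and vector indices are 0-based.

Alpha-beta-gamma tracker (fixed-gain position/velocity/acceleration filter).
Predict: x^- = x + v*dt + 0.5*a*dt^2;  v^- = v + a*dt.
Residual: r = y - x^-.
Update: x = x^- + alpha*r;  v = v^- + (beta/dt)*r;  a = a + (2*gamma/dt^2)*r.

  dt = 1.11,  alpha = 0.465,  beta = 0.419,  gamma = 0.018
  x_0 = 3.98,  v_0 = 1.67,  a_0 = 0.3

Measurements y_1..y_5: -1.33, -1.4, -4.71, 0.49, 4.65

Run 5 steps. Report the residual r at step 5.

step 1: x_pred=6.0185  r=-7.3485  x^+=2.6015  v^+=-0.7709  a^+=0.0853
step 2: x_pred=1.7983  r=-3.1983  x^+=0.3111  v^+=-1.8835  a^+=-0.0082
step 3: x_pred=-1.7846  r=-2.9254  x^+=-3.1449  v^+=-2.9968  a^+=-0.0936
step 4: x_pred=-6.5291  r=7.0191  x^+=-3.2652  v^+=-0.4512  a^+=0.1115
step 5: x_pred=-3.6974  r=8.3474  x^+=0.1841  v^+=2.8235  a^+=0.3553

resid = 8.3474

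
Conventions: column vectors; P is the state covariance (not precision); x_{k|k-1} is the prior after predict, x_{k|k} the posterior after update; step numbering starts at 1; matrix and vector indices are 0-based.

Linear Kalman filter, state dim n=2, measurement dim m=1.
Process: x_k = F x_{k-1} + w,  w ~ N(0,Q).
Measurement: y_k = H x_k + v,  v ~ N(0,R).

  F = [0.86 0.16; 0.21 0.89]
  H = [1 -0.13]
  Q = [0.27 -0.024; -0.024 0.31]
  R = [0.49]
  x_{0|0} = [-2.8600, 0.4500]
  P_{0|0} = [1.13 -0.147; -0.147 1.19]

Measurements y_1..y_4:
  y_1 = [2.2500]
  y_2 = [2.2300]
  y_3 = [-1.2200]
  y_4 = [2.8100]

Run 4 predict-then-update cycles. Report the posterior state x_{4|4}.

step 1: x^-=[-2.3876, -0.2001]  P^-=[1.0958 0.2321; 0.2321 1.2475]  S=[1.5465]  K=[0.6890; 0.0452]  nu=[4.6116]  x^+=[0.7899, 0.0084]  P^+=[0.3615 0.1839; 0.1839 1.2443]
step 2: x^-=[0.6807, 0.1733]  P^-=[0.6199 0.3654; 0.3654 1.3803]  S=[1.0382]  K=[0.5513; 0.1792]  nu=[1.5719]  x^+=[1.5473, 0.4549]  P^+=[0.3043 0.2629; 0.2629 1.3470]
step 3: x^-=[1.4034, 0.7298]  P^-=[0.6019 0.4328; 0.4328 1.4886]  S=[1.0045]  K=[0.5432; 0.2382]  nu=[-2.5286]  x^+=[0.0300, 0.1275]  P^+=[0.3055 0.3028; 0.3028 1.4316]
step 4: x^-=[0.0462, 0.1197]  P^-=[0.6160 0.4770; 0.4770 1.5707]  S=[1.0085]  K=[0.5493; 0.2705]  nu=[2.7794]  x^+=[1.5729, 0.8716]  P^+=[0.3117 0.3272; 0.3272 1.4969]

x_post = [1.5729, 0.8716]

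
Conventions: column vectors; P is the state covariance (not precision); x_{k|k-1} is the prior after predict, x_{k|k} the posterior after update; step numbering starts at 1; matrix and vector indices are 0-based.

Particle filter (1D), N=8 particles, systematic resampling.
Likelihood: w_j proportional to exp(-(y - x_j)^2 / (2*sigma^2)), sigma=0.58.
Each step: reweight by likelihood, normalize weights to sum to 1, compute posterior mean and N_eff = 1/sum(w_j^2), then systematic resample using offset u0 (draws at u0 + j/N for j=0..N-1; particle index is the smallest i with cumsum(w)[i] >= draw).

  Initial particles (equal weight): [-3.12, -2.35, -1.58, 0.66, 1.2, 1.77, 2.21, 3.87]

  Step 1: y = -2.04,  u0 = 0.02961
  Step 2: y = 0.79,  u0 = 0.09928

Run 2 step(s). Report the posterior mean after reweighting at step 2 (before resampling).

post_mean = -1.5819

step 1: w=[0.0996, 0.4887, 0.4117, 0.0000, 0.0000, 0.0000, 0.0000, 0.0000]  mean=-2.1097  Neff=2.3909  idx=[0, 1, 1, 1, 1, 2, 2, 2]
step 2: w=[0.0000, 0.0006, 0.0006, 0.0006, 0.0006, 0.3325, 0.3325, 0.3325]  mean=-1.5819  Neff=3.0146  idx=[5, 5, 6, 6, 6, 7, 7, 7]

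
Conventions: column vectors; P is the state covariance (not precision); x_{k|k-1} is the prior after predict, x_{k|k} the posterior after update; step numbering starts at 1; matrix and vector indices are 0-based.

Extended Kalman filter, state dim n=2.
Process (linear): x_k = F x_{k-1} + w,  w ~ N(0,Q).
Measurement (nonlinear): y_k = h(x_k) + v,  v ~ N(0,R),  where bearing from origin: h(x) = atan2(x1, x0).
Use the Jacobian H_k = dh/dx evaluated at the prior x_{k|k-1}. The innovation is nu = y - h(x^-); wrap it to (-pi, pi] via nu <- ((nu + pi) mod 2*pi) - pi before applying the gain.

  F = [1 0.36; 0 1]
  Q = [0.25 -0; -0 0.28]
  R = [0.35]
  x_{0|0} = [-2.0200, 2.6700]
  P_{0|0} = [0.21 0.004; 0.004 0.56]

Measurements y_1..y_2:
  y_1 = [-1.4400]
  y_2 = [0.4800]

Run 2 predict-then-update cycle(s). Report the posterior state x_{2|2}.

step 1: x^-=[-1.0588, 2.6700]  P^-=[0.5355 0.2056; 0.2056 0.8400]  H_jac=[-0.3236 -0.1283]  S=[0.4370]  K=[-0.4569; -0.3990]  nu=[2.8949]  x^+=[-2.3816, 1.5151]  P^+=[0.4442 0.1259; 0.1259 0.7704]
step 2: x^-=[-1.8361, 1.5151]  P^-=[0.8847 0.4033; 0.4033 1.0504]  H_jac=[-0.2674 -0.3240]  S=[0.5934]  K=[-0.6188; -0.7553]  nu=[-1.9717]  x^+=[-0.6160, 3.0043]  P^+=[0.6575 0.1259; 0.1259 0.7119]

x_post = [-0.6160, 3.0043]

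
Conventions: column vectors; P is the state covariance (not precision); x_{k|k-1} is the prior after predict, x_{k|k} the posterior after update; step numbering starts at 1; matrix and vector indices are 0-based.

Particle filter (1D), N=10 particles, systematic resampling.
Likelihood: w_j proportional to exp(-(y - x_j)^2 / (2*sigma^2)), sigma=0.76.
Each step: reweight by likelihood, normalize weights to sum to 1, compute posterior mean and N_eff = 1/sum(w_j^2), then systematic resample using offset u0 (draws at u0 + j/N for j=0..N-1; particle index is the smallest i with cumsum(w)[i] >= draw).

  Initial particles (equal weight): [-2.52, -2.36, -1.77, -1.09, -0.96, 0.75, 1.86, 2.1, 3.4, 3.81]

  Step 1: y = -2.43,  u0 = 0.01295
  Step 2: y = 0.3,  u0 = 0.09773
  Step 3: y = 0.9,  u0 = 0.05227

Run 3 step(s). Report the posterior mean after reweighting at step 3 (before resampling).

step 1: w=[0.3266, 0.3275, 0.2256, 0.0695, 0.0507, 0.0001, 0.0000, 0.0000, 0.0000, 0.0000]  mean=-2.1198  Neff=3.6729  idx=[0, 0, 0, 0, 1, 1, 1, 2, 2, 3]
step 2: w=[0.0041, 0.0041, 0.0041, 0.0041, 0.0088, 0.0088, 0.0088, 0.0990, 0.0990, 0.7589]  mean=-1.2820  Neff=1.6783  idx=[7, 8, 9, 9, 9, 9, 9, 9, 9, 9]
step 3: w=[0.0079, 0.0079, 0.1230, 0.1230, 0.1230, 0.1230, 0.1230, 0.1230, 0.1230, 0.1230]  mean=-1.1008  Neff=8.2510  idx=[2, 3, 3, 4, 5, 6, 7, 7, 8, 9]

post_mean = -1.1008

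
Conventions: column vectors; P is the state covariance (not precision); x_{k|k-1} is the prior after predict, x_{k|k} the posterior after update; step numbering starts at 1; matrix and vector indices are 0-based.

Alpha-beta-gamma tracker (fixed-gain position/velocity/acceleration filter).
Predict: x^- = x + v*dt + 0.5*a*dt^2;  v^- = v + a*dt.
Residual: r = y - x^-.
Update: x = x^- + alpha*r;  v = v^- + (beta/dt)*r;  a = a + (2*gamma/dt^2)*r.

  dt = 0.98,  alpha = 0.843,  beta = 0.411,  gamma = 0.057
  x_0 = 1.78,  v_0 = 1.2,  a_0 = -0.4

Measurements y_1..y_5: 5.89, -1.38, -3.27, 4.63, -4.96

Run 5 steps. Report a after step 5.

a_post = -0.8469

step 1: x_pred=2.7639  r=3.1261  x^+=5.3992  v^+=2.1190  a^+=-0.0289
step 2: x_pred=7.4620  r=-8.8420  x^+=0.0082  v^+=-1.6175  a^+=-1.0785
step 3: x_pred=-2.0949  r=-1.1751  x^+=-3.0855  v^+=-3.1673  a^+=-1.2180
step 4: x_pred=-6.7743  r=11.4043  x^+=2.8395  v^+=0.4219  a^+=0.1357
step 5: x_pred=3.3182  r=-8.2782  x^+=-3.6603  v^+=-2.9168  a^+=-0.8469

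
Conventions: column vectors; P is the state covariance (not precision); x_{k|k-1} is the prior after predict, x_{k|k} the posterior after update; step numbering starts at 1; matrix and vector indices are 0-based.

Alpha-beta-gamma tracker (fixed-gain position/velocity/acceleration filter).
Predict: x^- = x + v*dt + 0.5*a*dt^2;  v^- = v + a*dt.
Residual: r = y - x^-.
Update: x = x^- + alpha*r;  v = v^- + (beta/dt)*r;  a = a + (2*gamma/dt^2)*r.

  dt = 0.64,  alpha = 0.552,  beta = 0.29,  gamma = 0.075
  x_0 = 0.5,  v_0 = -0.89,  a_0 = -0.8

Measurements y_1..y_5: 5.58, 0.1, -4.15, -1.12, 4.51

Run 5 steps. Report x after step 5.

step 1: x_pred=-0.2334  r=5.8134  x^+=2.9756  v^+=1.2322  a^+=1.3289
step 2: x_pred=4.0364  r=-3.9364  x^+=1.8635  v^+=0.2991  a^+=-0.1126
step 3: x_pred=2.0318  r=-6.1818  x^+=-1.3805  v^+=-2.5741  a^+=-2.3765
step 4: x_pred=-3.5147  r=2.3947  x^+=-2.1928  v^+=-3.0100  a^+=-1.4995
step 5: x_pred=-4.4263  r=8.9363  x^+=0.5065  v^+=0.0796  a^+=1.7731

x_post = 0.5065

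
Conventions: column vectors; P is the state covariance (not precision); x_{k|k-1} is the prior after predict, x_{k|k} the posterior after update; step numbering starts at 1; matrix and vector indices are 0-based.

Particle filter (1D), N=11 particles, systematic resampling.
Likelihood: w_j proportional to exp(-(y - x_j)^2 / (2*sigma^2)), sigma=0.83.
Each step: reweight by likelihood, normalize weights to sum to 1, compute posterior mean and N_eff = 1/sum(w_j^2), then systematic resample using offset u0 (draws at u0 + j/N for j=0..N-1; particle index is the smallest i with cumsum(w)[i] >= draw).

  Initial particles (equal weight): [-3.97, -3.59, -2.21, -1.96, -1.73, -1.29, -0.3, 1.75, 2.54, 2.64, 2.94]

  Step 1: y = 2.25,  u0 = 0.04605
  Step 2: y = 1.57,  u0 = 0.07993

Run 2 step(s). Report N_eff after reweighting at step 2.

N_eff = 9.0679

step 1: w=[0.0000, 0.0000, 0.0000, 0.0000, 0.0000, 0.0000, 0.0026, 0.2462, 0.2777, 0.2644, 0.2090]  mean=2.4479  Neff=3.9786  idx=[7, 7, 7, 8, 8, 8, 9, 9, 9, 10, 10]
step 2: w=[0.1559, 0.1559, 0.1559, 0.0806, 0.0806, 0.0806, 0.0695, 0.0695, 0.0695, 0.0409, 0.0409]  mean=2.2240  Neff=9.0679  idx=[0, 1, 1, 2, 2, 3, 4, 6, 7, 8, 10]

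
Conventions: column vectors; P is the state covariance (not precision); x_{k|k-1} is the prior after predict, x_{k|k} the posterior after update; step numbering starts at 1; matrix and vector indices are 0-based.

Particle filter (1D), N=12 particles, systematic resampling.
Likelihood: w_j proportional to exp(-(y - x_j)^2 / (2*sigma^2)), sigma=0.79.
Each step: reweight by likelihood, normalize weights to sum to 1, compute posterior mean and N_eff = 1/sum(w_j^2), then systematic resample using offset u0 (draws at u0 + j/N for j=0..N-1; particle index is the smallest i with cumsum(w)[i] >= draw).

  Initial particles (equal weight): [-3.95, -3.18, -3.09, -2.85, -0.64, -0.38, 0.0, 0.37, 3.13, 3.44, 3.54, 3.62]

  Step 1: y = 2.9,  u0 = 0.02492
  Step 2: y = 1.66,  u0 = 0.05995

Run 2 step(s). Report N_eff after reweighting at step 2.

step 1: w=[0.0000, 0.0000, 0.0000, 0.0000, 0.0000, 0.0001, 0.0004, 0.0019, 0.3055, 0.2523, 0.2295, 0.2104]  mean=3.3988  Neff=3.9385  idx=[8, 8, 8, 8, 9, 9, 9, 10, 10, 10, 11, 11]
step 2: w=[0.1458, 0.1458, 0.1458, 0.1458, 0.0651, 0.0651, 0.0651, 0.0485, 0.0485, 0.0485, 0.0379, 0.0379]  mean=3.2874  Neff=9.2835  idx=[0, 0, 1, 2, 2, 3, 3, 4, 6, 7, 9, 11]

N_eff = 9.2835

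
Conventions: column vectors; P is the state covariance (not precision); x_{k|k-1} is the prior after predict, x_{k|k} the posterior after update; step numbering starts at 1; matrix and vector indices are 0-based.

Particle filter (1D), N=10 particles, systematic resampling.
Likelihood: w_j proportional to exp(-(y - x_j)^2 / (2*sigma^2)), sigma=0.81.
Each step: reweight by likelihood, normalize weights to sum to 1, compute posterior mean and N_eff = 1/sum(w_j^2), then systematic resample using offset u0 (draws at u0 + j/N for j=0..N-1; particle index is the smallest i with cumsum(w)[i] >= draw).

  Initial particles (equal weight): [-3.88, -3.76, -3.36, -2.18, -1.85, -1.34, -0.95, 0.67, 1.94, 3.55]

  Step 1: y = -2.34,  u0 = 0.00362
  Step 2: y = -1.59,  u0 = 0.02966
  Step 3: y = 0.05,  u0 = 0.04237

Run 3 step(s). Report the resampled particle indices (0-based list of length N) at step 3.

resampled_idx = [1, 4, 6, 7, 7, 8, 8, 8, 9, 9]

step 1: w=[0.0491, 0.0644, 0.1354, 0.2934, 0.2492, 0.1396, 0.0686, 0.0003, 0.0000, 0.0000]  mean=-2.2401  Neff=5.0692  idx=[0, 1, 2, 3, 3, 3, 4, 4, 5, 5]
step 2: w=[0.0029, 0.0044, 0.0147, 0.1228, 0.1228, 0.1228, 0.1521, 0.1521, 0.1527, 0.1527]  mean=-1.8525  Neff=7.2274  idx=[3, 3, 4, 5, 6, 6, 7, 8, 8, 9]
step 3: w=[0.0233, 0.0233, 0.0233, 0.0233, 0.0658, 0.0658, 0.0658, 0.2364, 0.2364, 0.2364]  mean=-1.5190  Neff=5.4679  idx=[1, 4, 6, 7, 7, 8, 8, 8, 9, 9]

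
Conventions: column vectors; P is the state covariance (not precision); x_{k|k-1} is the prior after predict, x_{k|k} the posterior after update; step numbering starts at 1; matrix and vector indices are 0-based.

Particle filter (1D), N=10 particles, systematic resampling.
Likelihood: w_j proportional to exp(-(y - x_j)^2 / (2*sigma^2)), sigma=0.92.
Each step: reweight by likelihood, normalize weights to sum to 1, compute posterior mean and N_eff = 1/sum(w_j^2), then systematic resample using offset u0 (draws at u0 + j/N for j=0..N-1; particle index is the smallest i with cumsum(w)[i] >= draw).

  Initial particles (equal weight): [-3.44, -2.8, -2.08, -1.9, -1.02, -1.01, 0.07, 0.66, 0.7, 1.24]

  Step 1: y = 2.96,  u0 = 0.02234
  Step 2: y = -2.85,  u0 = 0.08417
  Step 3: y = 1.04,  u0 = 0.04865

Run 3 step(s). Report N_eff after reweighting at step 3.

N_eff = 9.4202

step 1: w=[0.0000, 0.0000, 0.0000, 0.0000, 0.0003, 0.0003, 0.0262, 0.1601, 0.1783, 0.6347]  mean=1.0187  Neff=2.1693  idx=[6, 7, 8, 8, 9, 9, 9, 9, 9, 9]
step 2: w=[0.7499, 0.0797, 0.0675, 0.0675, 0.0059, 0.0059, 0.0059, 0.0059, 0.0059, 0.0059]  mean=0.2435  Neff=1.7301  idx=[0, 0, 0, 0, 0, 0, 0, 1, 2, 7]
step 3: w=[0.0838, 0.0838, 0.0838, 0.0838, 0.0838, 0.0838, 0.0838, 0.1342, 0.1365, 0.1427]  mean=0.4021  Neff=9.4202  idx=[0, 1, 2, 4, 5, 6, 7, 8, 8, 9]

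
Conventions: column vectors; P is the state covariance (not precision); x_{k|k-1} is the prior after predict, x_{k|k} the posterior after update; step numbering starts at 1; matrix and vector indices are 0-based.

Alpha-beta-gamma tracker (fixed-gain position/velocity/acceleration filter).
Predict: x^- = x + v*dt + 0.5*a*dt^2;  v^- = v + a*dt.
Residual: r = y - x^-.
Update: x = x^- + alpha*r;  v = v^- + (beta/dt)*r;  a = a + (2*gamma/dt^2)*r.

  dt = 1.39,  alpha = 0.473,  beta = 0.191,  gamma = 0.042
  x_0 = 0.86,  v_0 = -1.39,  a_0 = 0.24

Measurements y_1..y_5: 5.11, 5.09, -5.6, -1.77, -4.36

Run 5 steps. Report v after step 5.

step 1: x_pred=-0.8402  r=5.9502  x^+=1.9742  v^+=-0.2388  a^+=0.4987
step 2: x_pred=2.1241  r=2.9659  x^+=3.5270  v^+=0.8620  a^+=0.6276
step 3: x_pred=5.3314  r=-10.9314  x^+=0.1609  v^+=0.2323  a^+=0.1524
step 4: x_pred=0.6309  r=-2.4009  x^+=-0.5047  v^+=0.1142  a^+=0.0480
step 5: x_pred=-0.2996  r=-4.0604  x^+=-2.2202  v^+=-0.3770  a^+=-0.1285

v_post = -0.3770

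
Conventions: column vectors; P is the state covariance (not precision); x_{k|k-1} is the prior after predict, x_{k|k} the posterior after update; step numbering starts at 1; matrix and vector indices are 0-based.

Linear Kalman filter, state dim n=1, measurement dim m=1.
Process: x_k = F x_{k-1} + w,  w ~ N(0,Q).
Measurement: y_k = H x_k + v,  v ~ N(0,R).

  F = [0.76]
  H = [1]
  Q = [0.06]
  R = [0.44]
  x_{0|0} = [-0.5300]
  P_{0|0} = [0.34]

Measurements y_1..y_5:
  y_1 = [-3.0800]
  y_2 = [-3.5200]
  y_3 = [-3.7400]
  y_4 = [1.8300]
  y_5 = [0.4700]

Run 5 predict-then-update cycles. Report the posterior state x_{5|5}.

step 1: x^-=[-0.4028]  P^-=[0.2564]  S=[0.6964]  K=[0.3682]  nu=[-2.6772]  x^+=[-1.3885]  P^+=[0.1620]
step 2: x^-=[-1.0552]  P^-=[0.1536]  S=[0.5936]  K=[0.2587]  nu=[-2.4648]  x^+=[-1.6929]  P^+=[0.1138]
step 3: x^-=[-1.2866]  P^-=[0.1258]  S=[0.5658]  K=[0.2223]  nu=[-2.4534]  x^+=[-1.8319]  P^+=[0.0978]
step 4: x^-=[-1.3923]  P^-=[0.1165]  S=[0.5565]  K=[0.2093]  nu=[3.2223]  x^+=[-0.7178]  P^+=[0.0921]
step 5: x^-=[-0.5455]  P^-=[0.1132]  S=[0.5532]  K=[0.2046]  nu=[1.0155]  x^+=[-0.3377]  P^+=[0.0900]

x_post = [-0.3377]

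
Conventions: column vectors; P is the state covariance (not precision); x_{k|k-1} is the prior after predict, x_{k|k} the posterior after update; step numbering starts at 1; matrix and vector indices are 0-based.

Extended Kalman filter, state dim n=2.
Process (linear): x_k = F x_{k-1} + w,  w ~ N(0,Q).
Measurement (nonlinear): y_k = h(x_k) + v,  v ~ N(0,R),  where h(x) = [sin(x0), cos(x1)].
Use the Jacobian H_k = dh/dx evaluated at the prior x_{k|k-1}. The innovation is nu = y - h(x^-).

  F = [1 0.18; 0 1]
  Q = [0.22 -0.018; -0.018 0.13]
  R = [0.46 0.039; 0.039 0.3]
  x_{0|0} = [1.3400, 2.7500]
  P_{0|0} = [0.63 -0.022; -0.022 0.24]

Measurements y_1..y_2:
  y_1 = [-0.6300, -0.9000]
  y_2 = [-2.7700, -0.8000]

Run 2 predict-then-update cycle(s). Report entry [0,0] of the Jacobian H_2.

H_jac[0,0] = -0.9913

step 1: x^-=[1.8350, 2.7500]  P^-=[0.8499 0.0032; 0.0032 0.3700]  H_jac=[-0.2611 0.0000; 0.0000 -0.3817]  S=[0.5180 0.0393; 0.0393 0.3539]  K=[-0.4319 0.0445; 0.0289 -0.4022]  nu=[-1.5953, 0.0243]  x^+=[2.5250, 2.6941]  P^+=[0.7541 0.0091; 0.0091 0.3132]
step 2: x^-=[3.0100, 2.6941]  P^-=[0.9875 0.0475; 0.0475 0.4432]  H_jac=[-0.9913 0.0000; 0.0000 -0.4327]  S=[1.4305 0.0594; 0.0594 0.3830]  K=[-0.6865 0.0528; -0.0122 -0.4989]  nu=[-2.9013, 0.1015]  x^+=[5.0072, 2.6789]  P^+=[0.3165 0.0253; 0.0253 0.3470]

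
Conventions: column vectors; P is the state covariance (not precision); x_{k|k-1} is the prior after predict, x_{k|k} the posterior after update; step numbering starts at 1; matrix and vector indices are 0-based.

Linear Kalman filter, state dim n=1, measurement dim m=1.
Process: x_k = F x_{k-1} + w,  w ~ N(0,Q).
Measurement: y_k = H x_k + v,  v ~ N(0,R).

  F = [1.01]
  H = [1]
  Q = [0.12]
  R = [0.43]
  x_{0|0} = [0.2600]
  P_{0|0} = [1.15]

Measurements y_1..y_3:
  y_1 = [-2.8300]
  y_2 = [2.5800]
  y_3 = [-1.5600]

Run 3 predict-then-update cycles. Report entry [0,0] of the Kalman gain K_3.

step 1: x^-=[0.2626]  P^-=[1.2931]  S=[1.7231]  K=[0.7505]  nu=[-3.0926]  x^+=[-2.0582]  P^+=[0.3227]
step 2: x^-=[-2.0788]  P^-=[0.4492]  S=[0.8792]  K=[0.5109]  nu=[4.6588]  x^+=[0.3014]  P^+=[0.2197]
step 3: x^-=[0.3044]  P^-=[0.3441]  S=[0.7741]  K=[0.4445]  nu=[-1.8644]  x^+=[-0.5244]  P^+=[0.1911]

K[0,0] = 0.4445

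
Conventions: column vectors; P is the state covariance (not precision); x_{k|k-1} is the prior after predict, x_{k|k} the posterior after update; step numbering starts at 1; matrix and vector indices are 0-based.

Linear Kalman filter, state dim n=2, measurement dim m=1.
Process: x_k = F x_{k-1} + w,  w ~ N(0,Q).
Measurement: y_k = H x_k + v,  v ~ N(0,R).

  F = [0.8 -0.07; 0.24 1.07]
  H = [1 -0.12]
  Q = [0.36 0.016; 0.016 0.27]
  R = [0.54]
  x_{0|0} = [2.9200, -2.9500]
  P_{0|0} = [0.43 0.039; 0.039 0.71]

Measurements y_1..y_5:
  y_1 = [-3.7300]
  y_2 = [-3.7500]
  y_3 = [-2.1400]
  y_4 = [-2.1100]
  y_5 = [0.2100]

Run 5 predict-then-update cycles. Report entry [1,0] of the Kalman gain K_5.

step 1: x^-=[2.5425, -2.4557]  P^-=[0.6343 0.0781; 0.0781 1.1277]  S=[1.1718]  K=[0.5333; -0.0488]  nu=[-6.5672]  x^+=[-0.9599, -2.1351]  P^+=[0.3010 0.1086; 0.1086 1.1249]
step 2: x^-=[-0.6184, -2.5149]  P^-=[0.5460 0.0807; 0.0807 1.6310]  S=[1.0901]  K=[0.4920; -0.1055]  nu=[-3.4334]  x^+=[-2.3076, -2.1526]  P^+=[0.2821 0.1373; 0.1373 1.6189]
step 3: x^-=[-1.6954, -2.8571]  P^-=[0.5331 0.0641; 0.0641 2.2102]  S=[1.0896]  K=[0.4822; -0.1846]  nu=[-0.7875]  x^+=[-2.0751, -2.7118]  P^+=[0.2797 0.1611; 0.1611 2.1731]
step 4: x^-=[-1.4703, -3.3996]  P^-=[0.5316 0.0421; 0.0421 2.8568]  S=[1.1027]  K=[0.4776; -0.2727]  nu=[-1.0477]  x^+=[-1.9706, -3.1140]  P^+=[0.2802 0.1857; 0.1857 2.7748]
step 5: x^-=[-1.3585, -3.8049]  P^-=[0.5321 0.0178; 0.0178 3.5584]  S=[1.1191]  K=[0.4736; -0.3657]  nu=[1.1119]  x^+=[-0.8319, -4.2115]  P^+=[0.2811 0.2116; 0.2116 3.4088]

K[1,0] = -0.3657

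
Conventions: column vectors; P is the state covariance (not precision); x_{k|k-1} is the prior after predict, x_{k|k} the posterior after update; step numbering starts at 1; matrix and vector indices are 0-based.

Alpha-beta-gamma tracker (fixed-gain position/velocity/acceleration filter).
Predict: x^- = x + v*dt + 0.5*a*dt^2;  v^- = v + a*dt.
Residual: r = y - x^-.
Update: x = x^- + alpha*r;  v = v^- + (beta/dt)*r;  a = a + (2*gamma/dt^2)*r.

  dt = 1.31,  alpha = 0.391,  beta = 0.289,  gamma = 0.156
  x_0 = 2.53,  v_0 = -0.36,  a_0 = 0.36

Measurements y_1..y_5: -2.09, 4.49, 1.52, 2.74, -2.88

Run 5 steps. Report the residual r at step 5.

step 1: x_pred=2.3673  r=-4.4573  x^+=0.6245  v^+=-0.8717  a^+=-0.4504
step 2: x_pred=-0.9039  r=5.3939  x^+=1.2051  v^+=-0.2718  a^+=0.5303
step 3: x_pred=1.3041  r=0.2159  x^+=1.3885  v^+=0.4705  a^+=0.5695
step 4: x_pred=2.4936  r=0.2464  x^+=2.5900  v^+=1.2710  a^+=0.6143
step 5: x_pred=4.7821  r=-7.6621  x^+=1.7862  v^+=0.3854  a^+=-0.7787

resid = -7.6621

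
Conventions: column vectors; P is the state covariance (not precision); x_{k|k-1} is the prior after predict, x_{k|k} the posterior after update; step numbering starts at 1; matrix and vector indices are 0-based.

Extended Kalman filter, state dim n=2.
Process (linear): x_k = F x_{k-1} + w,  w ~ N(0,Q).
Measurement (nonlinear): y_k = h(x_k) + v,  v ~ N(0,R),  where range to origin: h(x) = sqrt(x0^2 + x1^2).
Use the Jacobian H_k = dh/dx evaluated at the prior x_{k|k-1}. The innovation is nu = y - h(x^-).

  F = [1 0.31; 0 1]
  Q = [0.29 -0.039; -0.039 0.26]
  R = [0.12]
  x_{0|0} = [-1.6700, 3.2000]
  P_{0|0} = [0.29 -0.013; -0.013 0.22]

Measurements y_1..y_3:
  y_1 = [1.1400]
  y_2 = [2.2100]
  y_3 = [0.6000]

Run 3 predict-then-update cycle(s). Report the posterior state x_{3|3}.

x_post = [-0.2715, 1.2089]

step 1: x^-=[-0.6780, 3.2000]  P^-=[0.5931 0.0162; 0.0162 0.4800]  H_jac=[-0.2073 0.9783]  S=[0.5983]  K=[-0.1790; 0.7793]  nu=[-2.1310]  x^+=[-0.2966, 1.5394]  P^+=[0.5739 0.0996; 0.0996 0.1167]
step 2: x^-=[0.1806, 1.5394]  P^-=[0.9369 0.0968; 0.0968 0.3767]  H_jac=[0.1165 0.9932]  S=[0.5267]  K=[0.3899; 0.7317]  nu=[0.6601]  x^+=[0.4380, 2.0224]  P^+=[0.8569 -0.0534; -0.0534 0.0947]
step 3: x^-=[1.0649, 2.0224]  P^-=[1.1228 -0.0631; -0.0631 0.3547]  H_jac=[0.4659 0.8848]  S=[0.5894]  K=[0.7929; 0.4826]  nu=[-1.6856]  x^+=[-0.2715, 1.2089]  P^+=[0.7523 -0.2886; -0.2886 0.2174]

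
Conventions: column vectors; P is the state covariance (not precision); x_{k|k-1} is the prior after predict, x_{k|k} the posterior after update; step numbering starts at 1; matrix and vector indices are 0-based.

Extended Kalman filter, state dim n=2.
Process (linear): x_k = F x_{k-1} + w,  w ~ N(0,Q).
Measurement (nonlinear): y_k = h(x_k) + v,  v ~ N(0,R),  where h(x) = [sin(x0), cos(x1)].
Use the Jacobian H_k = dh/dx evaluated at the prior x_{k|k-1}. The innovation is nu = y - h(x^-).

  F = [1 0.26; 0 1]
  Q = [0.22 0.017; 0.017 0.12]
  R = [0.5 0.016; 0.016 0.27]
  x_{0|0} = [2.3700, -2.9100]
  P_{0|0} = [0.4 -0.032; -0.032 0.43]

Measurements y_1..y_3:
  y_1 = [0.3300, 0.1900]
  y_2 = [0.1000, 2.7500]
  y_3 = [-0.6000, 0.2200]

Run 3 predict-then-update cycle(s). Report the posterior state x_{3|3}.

step 1: x^-=[1.6134, -2.9100]  P^-=[0.6324 0.0968; 0.0968 0.5500]  H_jac=[-0.0426 0.0000; 0.0000 0.2295]  S=[0.5011 0.0151; 0.0151 0.2990]  K=[-0.0561 0.0771; -0.0209 0.4233]  nu=[-0.6691, 1.1633]  x^+=[1.7406, -2.4036]  P^+=[0.6292 0.0868; 0.0868 0.4965]
step 2: x^-=[1.1157, -2.4036]  P^-=[0.9279 0.2329; 0.2329 0.6165]  H_jac=[0.4395 0.0000; 0.0000 0.6728]  S=[0.6793 0.0849; 0.0849 0.5491]  K=[0.5759 0.1964; 0.0574 0.7465]  nu=[-0.7982, 3.4898]  x^+=[1.3414, 0.1559]  P^+=[0.6623 0.0925; 0.0925 0.3009]
step 3: x^-=[1.3819, 0.1559]  P^-=[0.9507 0.1877; 0.1877 0.4209]  H_jac=[0.1878 0.0000; 0.0000 -0.1552]  S=[0.5335 0.0105; 0.0105 0.2801]  K=[0.3369 -0.1167; 0.0707 -0.2359]  nu=[-1.5822, -0.7679]  x^+=[0.9384, 0.2251]  P^+=[0.8872 0.1682; 0.1682 0.4030]

x_post = [0.9384, 0.2251]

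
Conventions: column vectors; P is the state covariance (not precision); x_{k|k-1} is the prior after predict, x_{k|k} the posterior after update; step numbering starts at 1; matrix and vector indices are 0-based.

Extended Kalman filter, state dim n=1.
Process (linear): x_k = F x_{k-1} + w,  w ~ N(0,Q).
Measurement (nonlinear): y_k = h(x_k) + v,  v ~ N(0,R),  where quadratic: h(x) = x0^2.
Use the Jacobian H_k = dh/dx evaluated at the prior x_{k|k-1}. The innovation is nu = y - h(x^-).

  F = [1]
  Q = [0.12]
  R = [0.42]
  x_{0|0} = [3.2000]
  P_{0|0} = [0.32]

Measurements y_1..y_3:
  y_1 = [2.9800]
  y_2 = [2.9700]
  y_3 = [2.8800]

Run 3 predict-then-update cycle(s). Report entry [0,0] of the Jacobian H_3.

H_jac[0,0] = 3.6162

step 1: x^-=[3.2000]  P^-=[0.4400]  H_jac=[6.4000]  S=[18.4424]  K=[0.1527]  nu=[-7.2600]  x^+=[2.0915]  P^+=[0.0100]
step 2: x^-=[2.0915]  P^-=[0.1300]  H_jac=[4.1829]  S=[2.6949]  K=[0.2018]  nu=[-1.4042]  x^+=[1.8081]  P^+=[0.0203]
step 3: x^-=[1.8081]  P^-=[0.1403]  H_jac=[3.6162]  S=[2.2542]  K=[0.2250]  nu=[-0.3891]  x^+=[1.7205]  P^+=[0.0261]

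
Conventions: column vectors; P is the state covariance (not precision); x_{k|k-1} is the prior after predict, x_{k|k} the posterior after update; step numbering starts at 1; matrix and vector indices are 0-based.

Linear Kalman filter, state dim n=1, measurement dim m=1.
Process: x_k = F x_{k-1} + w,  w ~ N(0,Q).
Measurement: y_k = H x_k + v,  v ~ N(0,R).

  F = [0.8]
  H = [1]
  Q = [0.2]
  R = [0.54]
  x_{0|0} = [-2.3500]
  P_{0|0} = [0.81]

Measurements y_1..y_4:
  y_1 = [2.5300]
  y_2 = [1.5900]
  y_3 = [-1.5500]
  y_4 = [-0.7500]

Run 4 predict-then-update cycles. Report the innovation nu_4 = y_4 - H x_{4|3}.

innov = [-0.6426]

step 1: x^-=[-1.8800]  P^-=[0.7184]  S=[1.2584]  K=[0.5709]  nu=[4.4100]  x^+=[0.6376]  P^+=[0.3083]
step 2: x^-=[0.5101]  P^-=[0.3973]  S=[0.9373]  K=[0.4239]  nu=[1.0799]  x^+=[0.9678]  P^+=[0.2289]
step 3: x^-=[0.7743]  P^-=[0.3465]  S=[0.8865]  K=[0.3909]  nu=[-2.3243]  x^+=[-0.1342]  P^+=[0.2111]
step 4: x^-=[-0.1074]  P^-=[0.3351]  S=[0.8751]  K=[0.3829]  nu=[-0.6426]  x^+=[-0.3534]  P^+=[0.2068]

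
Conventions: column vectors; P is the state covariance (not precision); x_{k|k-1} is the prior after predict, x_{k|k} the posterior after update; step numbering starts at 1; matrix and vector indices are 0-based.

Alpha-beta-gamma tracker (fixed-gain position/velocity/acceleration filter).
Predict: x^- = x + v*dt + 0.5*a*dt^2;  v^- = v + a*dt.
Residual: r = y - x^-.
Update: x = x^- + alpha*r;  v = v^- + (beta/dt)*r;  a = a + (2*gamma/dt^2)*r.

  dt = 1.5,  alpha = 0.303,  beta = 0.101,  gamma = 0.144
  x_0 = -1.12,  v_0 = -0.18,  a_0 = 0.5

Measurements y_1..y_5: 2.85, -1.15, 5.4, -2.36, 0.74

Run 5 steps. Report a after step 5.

a_post = -2.1167

step 1: x_pred=-0.8275  r=3.6775  x^+=0.2868  v^+=0.8176  a^+=0.9707
step 2: x_pred=2.6053  r=-3.7553  x^+=1.4674  v^+=2.0208  a^+=0.4900
step 3: x_pred=5.0500  r=0.3500  x^+=5.1560  v^+=2.7795  a^+=0.5348
step 4: x_pred=9.9270  r=-12.2870  x^+=6.2040  v^+=2.7544  a^+=-1.0379
step 5: x_pred=9.1680  r=-8.4280  x^+=6.6143  v^+=0.6301  a^+=-2.1167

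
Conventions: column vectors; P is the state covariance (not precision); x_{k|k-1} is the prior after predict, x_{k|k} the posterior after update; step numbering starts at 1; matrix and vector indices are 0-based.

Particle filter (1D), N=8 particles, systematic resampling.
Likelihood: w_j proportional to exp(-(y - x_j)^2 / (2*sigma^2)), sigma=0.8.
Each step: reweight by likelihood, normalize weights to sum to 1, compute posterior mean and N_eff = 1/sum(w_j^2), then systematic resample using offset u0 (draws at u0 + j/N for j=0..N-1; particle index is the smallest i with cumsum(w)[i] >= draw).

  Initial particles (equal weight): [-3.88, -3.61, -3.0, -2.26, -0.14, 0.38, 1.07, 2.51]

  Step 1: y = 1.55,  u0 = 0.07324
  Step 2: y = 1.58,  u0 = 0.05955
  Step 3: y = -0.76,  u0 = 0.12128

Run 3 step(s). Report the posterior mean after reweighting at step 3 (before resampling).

post_mean = 0.7276

step 1: w=[0.0000, 0.0000, 0.0000, 0.0000, 0.0606, 0.1936, 0.4712, 0.2746]  mean=1.2585  Neff=2.9534  idx=[5, 5, 6, 6, 6, 6, 7, 7]
step 2: w=[0.0658, 0.0658, 0.1655, 0.1655, 0.1655, 0.1655, 0.1032, 0.1032]  mean=1.2763  Neff=7.1678  idx=[0, 2, 3, 3, 4, 5, 6, 7]
step 3: w=[0.4976, 0.1004, 0.1004, 0.1004, 0.1004, 0.1004, 0.0003, 0.0003]  mean=0.7276  Neff=3.3564  idx=[0, 0, 0, 0, 2, 3, 4, 5]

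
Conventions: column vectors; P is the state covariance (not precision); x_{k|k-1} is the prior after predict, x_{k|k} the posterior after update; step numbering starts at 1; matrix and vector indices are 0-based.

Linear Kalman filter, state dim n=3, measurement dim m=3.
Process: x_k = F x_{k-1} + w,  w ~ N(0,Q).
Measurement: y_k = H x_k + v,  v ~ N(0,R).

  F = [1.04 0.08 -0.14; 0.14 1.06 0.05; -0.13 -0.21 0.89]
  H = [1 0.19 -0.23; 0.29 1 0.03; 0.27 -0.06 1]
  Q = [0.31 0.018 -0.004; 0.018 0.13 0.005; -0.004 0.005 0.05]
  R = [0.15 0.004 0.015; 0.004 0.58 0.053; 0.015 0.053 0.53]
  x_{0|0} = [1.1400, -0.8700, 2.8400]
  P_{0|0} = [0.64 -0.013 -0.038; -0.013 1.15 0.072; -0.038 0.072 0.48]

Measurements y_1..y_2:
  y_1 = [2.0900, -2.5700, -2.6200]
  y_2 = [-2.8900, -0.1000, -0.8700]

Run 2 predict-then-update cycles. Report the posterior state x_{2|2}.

step 1: x^-=[0.7184, -0.6206, 2.5621]  P^-=[1.0263 0.1792 -0.1953; 0.1792 1.4391 -0.1764; -0.1953 -0.1764 0.4729]  S=[1.4266 0.8076 -0.0538; 0.8076 2.1958 -0.1279; -0.0538 -0.1279 0.9928]  K=[0.8257 -0.0831 0.1056; -0.0479 0.6867 -0.1301; -0.2251 0.0077 0.4227]  nu=[2.0788, -2.2346, -5.4133]  x^+=[2.0491, -1.5505, -0.2112]  P^+=[0.1452 -0.0820 0.0198; -0.0820 0.4146 0.0137; 0.0198 0.0137 0.2165]
step 2: x^-=[2.0366, -1.3672, -0.1287]  P^-=[0.4543 -0.0199 -0.0187; -0.0199 0.5766 -0.0514; -0.0187 -0.0514 0.2281]  S=[0.6427 0.2350 0.0507; 0.2350 1.1801 -0.0011; 0.0507 -0.0011 0.7899]  K=[0.7186 -0.0487 0.0868; -0.0101 0.4843 -0.1143; -0.1444 -0.0133 0.2955]  nu=[-4.6964, 0.6804, -1.3732]  x^+=[-1.4905, -0.8332, 0.1348]  P^+=[0.1238 -0.0572 0.0174; -0.0572 0.2914 -0.0022; 0.0174 -0.0022 0.1489]

x_post = [-1.4905, -0.8332, 0.1348]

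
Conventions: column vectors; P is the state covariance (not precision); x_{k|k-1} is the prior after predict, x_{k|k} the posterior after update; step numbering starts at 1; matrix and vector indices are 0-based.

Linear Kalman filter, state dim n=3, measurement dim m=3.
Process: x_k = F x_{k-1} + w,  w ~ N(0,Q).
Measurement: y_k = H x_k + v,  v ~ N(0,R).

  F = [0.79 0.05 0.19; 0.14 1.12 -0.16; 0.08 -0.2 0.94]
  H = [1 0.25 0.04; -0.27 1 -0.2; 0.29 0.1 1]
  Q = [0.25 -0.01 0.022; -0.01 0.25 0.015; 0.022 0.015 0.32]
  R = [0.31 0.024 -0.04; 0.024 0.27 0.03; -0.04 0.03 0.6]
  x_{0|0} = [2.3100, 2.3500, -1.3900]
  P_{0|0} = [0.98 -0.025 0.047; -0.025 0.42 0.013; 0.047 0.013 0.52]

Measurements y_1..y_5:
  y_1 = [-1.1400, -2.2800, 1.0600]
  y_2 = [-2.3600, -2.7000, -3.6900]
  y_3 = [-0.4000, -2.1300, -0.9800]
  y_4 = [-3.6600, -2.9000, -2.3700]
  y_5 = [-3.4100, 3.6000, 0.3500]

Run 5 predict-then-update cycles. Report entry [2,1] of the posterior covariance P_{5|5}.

step 1: x^-=[1.6783, 3.1778, -1.5918]  P^-=[0.8938 0.0818 0.2122; 0.0818 0.7948 -0.1282; 0.2122 -0.1282 0.8055]  S=[1.3101 0.0077 0.4675; 0.0077 1.1922 -0.2953; 0.4675 -0.2953 1.5908]  K=[0.6792 -0.1558 0.0729; 0.1861 0.6824 0.0563; -0.0198 -0.1636 0.5124]  nu=[-3.5491, -5.3230, 1.8473]  x^+=[0.2315, -1.0108, 0.2961]  P^+=[0.2006 0.0209 -0.0483; 0.0209 0.2002 0.0207; -0.0483 0.0207 0.3153]
step 2: x^-=[0.1886, -1.1471, 0.4990]  P^-=[0.3746 0.0415 0.0493; 0.0415 0.5144 -0.0570; 0.0493 -0.0570 0.5921]  S=[0.7413 0.0756 0.1478; 0.0756 0.8411 -0.1274; 0.1478 -0.1274 1.2484]  K=[0.5233 -0.1212 0.0555; 0.1550 0.6052 0.0486; 0.0022 -0.1541 0.4652]  nu=[-2.2818, -1.4022, -4.1290]  x^+=[-1.0648, -2.5503, -1.2109]  P^+=[0.1547 0.0157 -0.0377; 0.0157 0.1766 0.0189; -0.0377 0.0189 0.2834]
step 3: x^-=[-1.1988, -2.8116, -0.7134]  P^-=[0.3475 0.0300 0.0498; 0.0300 0.4817 -0.0485; 0.0498 -0.0485 0.5652]  S=[0.7065 0.0641 0.1387; 0.0641 0.8082 -0.1180; 0.1387 -0.1180 1.2202]  K=[0.5053 -0.1231 0.0565; 0.1471 0.5933 0.0476; 0.0096 -0.1507 0.4554]  nu=[1.5302, 0.2153, 0.3622]  x^+=[-0.4315, -2.4416, -0.5661]  P^+=[0.1493 0.0140 -0.0347; 0.0140 0.1727 0.0191; -0.0347 0.0191 0.2765]
step 4: x^-=[-0.5705, -2.7045, -0.0783]  P^-=[0.3447 0.0276 0.0508; 0.0276 0.4758 -0.0461; 0.0508 -0.0461 0.5593]  S=[0.7023 0.0609 0.1387; 0.0609 0.8023 -0.1159; 0.1387 -0.1159 1.2149]  K=[0.5030 -0.1242 0.0571; 0.1454 0.5910 0.0476; 0.0113 -0.1494 0.4532]  nu=[-2.4102, -0.3653, -1.8557]  x^+=[-1.8436, -3.3591, -0.8919]  P^+=[0.1486 0.0136 -0.0340; 0.0136 0.1720 0.0193; -0.0340 0.0193 0.2749]
step 5: x^-=[-1.7938, -3.8776, -0.3141]  P^-=[0.3443 0.0272 0.0511; 0.0272 0.4746 -0.0455; 0.0511 -0.0455 0.5579]  S=[0.7017 0.0603 0.1388; 0.0603 0.8011 -0.1152; 0.1388 -0.1152 1.2137]  K=[0.5027 -0.1245 0.0573; 0.1451 0.5906 0.0476; 0.0116 -0.1490 0.4527]  nu=[-0.6342, 6.9304, 1.5721]  x^+=[-2.8851, 0.1984, -0.6426]  P^+=[0.1485 0.0135 -0.0339; 0.0135 0.1719 0.0194; -0.0339 0.0194 0.2746]

P_post[2,1] = 0.0194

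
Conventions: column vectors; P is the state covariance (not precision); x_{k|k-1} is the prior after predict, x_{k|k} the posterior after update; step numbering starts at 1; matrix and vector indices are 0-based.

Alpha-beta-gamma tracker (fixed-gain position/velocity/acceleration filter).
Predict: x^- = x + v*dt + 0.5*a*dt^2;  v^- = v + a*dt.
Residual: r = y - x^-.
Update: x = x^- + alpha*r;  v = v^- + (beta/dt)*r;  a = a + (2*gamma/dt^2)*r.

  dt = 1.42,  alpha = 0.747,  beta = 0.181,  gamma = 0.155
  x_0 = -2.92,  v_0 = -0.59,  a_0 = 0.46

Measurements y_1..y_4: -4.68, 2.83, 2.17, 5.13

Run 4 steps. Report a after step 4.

a_post = 0.6619

step 1: x_pred=-3.2940  r=-1.3860  x^+=-4.3293  v^+=-0.1135  a^+=0.2469
step 2: x_pred=-4.2415  r=7.0715  x^+=1.0409  v^+=1.1385  a^+=1.3341
step 3: x_pred=4.0027  r=-1.8327  x^+=2.6337  v^+=2.7993  a^+=1.0523
step 4: x_pred=7.6697  r=-2.5397  x^+=5.7725  v^+=3.9699  a^+=0.6619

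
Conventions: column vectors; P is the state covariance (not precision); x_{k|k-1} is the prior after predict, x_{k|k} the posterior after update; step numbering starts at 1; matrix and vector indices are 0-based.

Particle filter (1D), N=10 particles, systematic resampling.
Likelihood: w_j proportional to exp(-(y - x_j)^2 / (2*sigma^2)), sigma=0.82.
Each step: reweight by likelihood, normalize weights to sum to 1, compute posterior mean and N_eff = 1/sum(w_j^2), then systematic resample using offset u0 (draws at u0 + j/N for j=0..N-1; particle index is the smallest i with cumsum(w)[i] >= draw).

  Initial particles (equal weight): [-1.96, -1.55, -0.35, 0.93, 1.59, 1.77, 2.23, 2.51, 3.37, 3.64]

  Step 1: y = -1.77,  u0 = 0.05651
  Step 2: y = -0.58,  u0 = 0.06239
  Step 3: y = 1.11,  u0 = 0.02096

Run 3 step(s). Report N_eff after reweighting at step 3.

step 1: w=[0.4494, 0.4453, 0.1031, 0.0020, 0.0001, 0.0000, 0.0000, 0.0000, 0.0000, 0.0000]  mean=-1.6050  Neff=2.4336  idx=[0, 0, 0, 0, 1, 1, 1, 1, 1, 2]
step 2: w=[0.0550, 0.0550, 0.0550, 0.0550, 0.1125, 0.1125, 0.1125, 0.1125, 0.1125, 0.2177]  mean=-1.3789  Neff=8.1462  idx=[1, 2, 4, 5, 6, 7, 7, 8, 9, 9]
step 3: w=[0.0020, 0.0020, 0.0117, 0.0117, 0.0117, 0.0117, 0.0117, 0.0117, 0.4628, 0.4628]  mean=-0.4409  Neff=2.3298  idx=[3, 8, 8, 8, 8, 8, 9, 9, 9, 9]

N_eff = 2.3298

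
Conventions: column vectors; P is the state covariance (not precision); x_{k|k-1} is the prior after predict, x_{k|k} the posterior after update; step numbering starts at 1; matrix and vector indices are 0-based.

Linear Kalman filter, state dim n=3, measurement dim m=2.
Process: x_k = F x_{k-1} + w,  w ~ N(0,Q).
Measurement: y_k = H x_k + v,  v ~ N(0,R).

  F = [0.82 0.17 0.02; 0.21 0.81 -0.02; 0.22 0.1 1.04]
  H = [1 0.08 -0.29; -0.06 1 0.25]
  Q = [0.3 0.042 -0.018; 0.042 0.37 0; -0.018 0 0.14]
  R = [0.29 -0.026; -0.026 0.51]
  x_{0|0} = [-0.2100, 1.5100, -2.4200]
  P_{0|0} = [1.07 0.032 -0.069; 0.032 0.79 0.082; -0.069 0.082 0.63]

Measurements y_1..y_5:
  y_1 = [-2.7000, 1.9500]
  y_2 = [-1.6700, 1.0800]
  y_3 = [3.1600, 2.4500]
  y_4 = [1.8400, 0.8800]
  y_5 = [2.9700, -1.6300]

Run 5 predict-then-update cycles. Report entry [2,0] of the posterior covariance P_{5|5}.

P_post[2,0] = 0.3841

step 1: x^-=[0.0361, 1.2274, -2.4120]  P^-=[1.0498 0.3591 0.1609; 0.3591 0.9446 0.1608; 0.1609 0.1608 0.8680]  S=[1.3755 0.2806; 0.2806 1.5451]  K=[0.7329 0.0846; 0.1609 0.5942; -0.1093 0.2581]  nu=[-3.5338, 1.3278]  x^+=[-2.4416, 1.4479, -1.6829]  P^+=[0.2651 -0.0067 0.1869; -0.0067 0.3098 -0.0454; 0.1869 -0.0454 0.7644]
step 2: x^-=[-1.7896, 0.6937, -2.1426]  P^-=[0.4914 0.1224 0.2023; 0.1224 0.5829 0.0219; 0.2023 0.0219 1.0585]  S=[0.7754 0.0844; 0.0844 1.1510]  K=[0.5617 0.0835; 0.1561 0.4933; -0.1600 0.2502]  nu=[-0.5572, 0.8145]  x^+=[-2.0346, 1.0086, -1.8496]  P^+=[0.2309 -0.0175 0.2372; -0.0175 0.2708 -0.0974; 0.2372 -0.0974 0.9734]
step 3: x^-=[-1.5339, 0.4267, -2.2704]  P^-=[0.4657 0.1023 0.2323; 0.1023 0.5535 -0.0222; 0.2323 -0.0222 1.2942]  S=[0.7508 0.0664; 0.0664 1.1157]  K=[0.5338 0.0869; 0.1617 0.4760; -0.2168 0.2705]  nu=[4.0013, 2.4989]  x^+=[0.8192, 2.2631, -2.4618]  P^+=[0.2372 -0.0265 0.2846; -0.0265 0.2709 -0.1356; 0.2846 -0.1356 1.1851]
step 4: x^-=[1.0073, 2.0544, -2.1538]  P^-=[0.4688 0.0959 0.2706; 0.0959 0.5516 -0.0501; 0.2706 -0.0501 1.5368]  S=[0.7523 0.0599; 0.0599 1.1147]  K=[0.5216 0.0935; 0.1681 0.4694; -0.2619 0.2993]  nu=[0.0438, -0.5755]  x^+=[0.9763, 1.7916, -2.3375]  P^+=[0.2486 -0.0346 0.3343; -0.0346 0.2753 -0.1692; 0.3343 -0.1692 1.3948]
step 5: x^-=[1.0584, 1.7030, -2.0370]  P^-=[0.4758 0.0917 0.3127; 0.0917 0.5530 -0.0728; 0.3127 -0.0728 1.7797]  S=[0.7557 0.0552; 0.0552 1.1192]  K=[0.5120 0.1010; 0.1739 0.4644; -0.3010 0.3306]  nu=[1.1846, -2.7602]  x^+=[1.3860, 0.6272, -3.3061]  P^+=[0.2606 -0.0422 0.3841; -0.0422 0.2799 -0.2005; 0.3841 -0.2005 1.5999]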